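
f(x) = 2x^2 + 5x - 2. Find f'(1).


Differentiate term by term using power and sum rules:
f(x) = 2x^2 + 5x - 2
f'(x) = 4x + 5
Substitute x = 1:
f'(1) = 4 * 1 + 5
= 4 + 5
= 9

9


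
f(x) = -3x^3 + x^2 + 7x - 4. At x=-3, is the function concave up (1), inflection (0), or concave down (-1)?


Concavity is determined by the sign of f''(x).
f(x) = -3x^3 + x^2 + 7x - 4
f'(x) = -9x^2 + 2x + 7
f''(x) = -18x + 2
f''(-3) = -18 * (-3) + 2
= 54 + 2
= 56
Since f''(-3) > 0, the function is concave up (1)

1


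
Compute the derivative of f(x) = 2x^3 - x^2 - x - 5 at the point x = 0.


Differentiate f(x) = 2x^3 - x^2 - x - 5 term by term:
f'(x) = 6x^2 - 2x - 1
Substitute x = 0:
f'(0) = 6 * 0^2 - 2 * 0 - 1
= 0 + 0 - 1
= -1

-1


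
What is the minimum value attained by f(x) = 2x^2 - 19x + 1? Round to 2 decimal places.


For a quadratic f(x) = ax^2 + bx + c with a > 0, the minimum is at the vertex.
Vertex x-coordinate: x = -b/(2a)
x = -(-19) / (2 * 2)
x = 19/4
Substitute back to find the minimum value:
f(19/4) = 2 * (19/4)^2 - 19 * (19/4) + 1
= 361/8 - 361/4 + 1
= -353/8 ≈ -44.13

-44.13


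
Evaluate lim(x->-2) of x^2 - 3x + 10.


Since polynomials are continuous, we use direct substitution.
lim(x->-2) of x^2 - 3x + 10
= 1 * (-2)^2 - 3 * (-2) + 10
= 4 + 6 + 10
= 20

20


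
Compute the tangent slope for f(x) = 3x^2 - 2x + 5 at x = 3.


The slope of the tangent line equals f'(x) at the point.
f(x) = 3x^2 - 2x + 5
f'(x) = 6x - 2
At x = 3:
f'(3) = 6 * 3 - 2
= 18 - 2
= 16

16


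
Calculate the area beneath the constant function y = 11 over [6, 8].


The area under a constant function y = 11 is a rectangle.
Width = 8 - 6 = 2
Height = 11
Area = width * height
= 2 * 11
= 22

22


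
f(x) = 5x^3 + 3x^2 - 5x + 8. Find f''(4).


First derivative:
f'(x) = 15x^2 + 6x - 5
Second derivative:
f''(x) = 30x + 6
Substitute x = 4:
f''(4) = 30 * 4 + 6
= 120 + 6
= 126

126


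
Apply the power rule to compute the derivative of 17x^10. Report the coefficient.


We apply the power rule: d/dx [ax^n] = a*n * x^(n-1)
d/dx [17x^10]
= 17 * 10 * x^(10-1)
= 170x^9
The coefficient is 170

170


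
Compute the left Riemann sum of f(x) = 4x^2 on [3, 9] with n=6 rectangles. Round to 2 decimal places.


Left Riemann sum uses left endpoints of each subinterval.
Interval: [3, 9], n = 6
dx = (9 - 3) / 6 = 1
Left endpoints: [3, 4, 5, 6, 7, 8]
f values: [36, 64, 100, 144, 196, 256]
Sum = dx * (sum of f values)
= 1 * 796
= 796 = 796.00

796.00


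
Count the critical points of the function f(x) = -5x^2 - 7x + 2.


Find where f'(x) = 0:
f'(x) = -10x - 7
Set f'(x) = 0:
-10x - 7 = 0
x = 7 / (-10) = -7/10
This is a linear equation in x, so there is exactly one solution.
Number of critical points: 1

1


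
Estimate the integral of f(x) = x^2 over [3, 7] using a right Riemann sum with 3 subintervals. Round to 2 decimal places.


Right Riemann sum uses right endpoints of each subinterval.
Interval: [3, 7], n = 3
dx = (7 - 3) / 3 = 4/3
Right endpoints: [13/3, 17/3, 7]
f values: [169/9, 289/9, 49]
Sum = dx * (sum of f values)
= 4/3 * 899/9
= 3596/27 ≈ 133.19

133.19


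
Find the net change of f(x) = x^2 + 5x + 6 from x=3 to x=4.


Net change = f(b) - f(a)
f(x) = x^2 + 5x + 6
Compute f(4):
f(4) = 1 * 4^2 + 5 * 4 + 6
= 16 + 20 + 6
= 42
Compute f(3):
f(3) = 1 * 3^2 + 5 * 3 + 6
= 9 + 15 + 6
= 30
Net change = 42 - 30 = 12

12


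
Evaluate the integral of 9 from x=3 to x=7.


The integral of a constant k over [a, b] equals k * (b - a).
integral from 3 to 7 of 9 dx
= 9 * (7 - 3)
= 9 * 4
= 36

36


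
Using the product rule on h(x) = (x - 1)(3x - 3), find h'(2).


Let u(x) = x - 1 and v(x) = 3x - 3
u'(x) = 1
v'(x) = 3
Product rule: h'(x) = u'(x)*v(x) + u(x)*v'(x)
= 1 * (3x - 3) + (x - 1) * 3
At x = 2:
u(2) = 1 * 2 - 1 = 1
v(2) = 3 * 2 - 3 = 3
h'(2) = 1 * 3 + 1 * 3
= 3 + 3
= 6

6


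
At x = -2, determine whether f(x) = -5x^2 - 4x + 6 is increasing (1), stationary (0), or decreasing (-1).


Compute f'(x) to determine behavior:
f'(x) = -10x - 4
f'(-2) = -10 * (-2) - 4
= 20 - 4
= 16
Since f'(-2) > 0, the function is increasing (1)

1


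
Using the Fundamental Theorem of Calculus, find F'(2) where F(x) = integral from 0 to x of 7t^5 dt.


By the Fundamental Theorem of Calculus (Part 1):
If F(x) = integral from 0 to x of f(t) dt, then F'(x) = f(x)
Here f(t) = 7t^5
So F'(x) = 7x^5
Evaluate at x = 2:
F'(2) = 7 * 2^5
= 7 * 32
= 224

224


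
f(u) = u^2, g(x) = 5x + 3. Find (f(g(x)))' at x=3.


Using the chain rule: (f(g(x)))' = f'(g(x)) * g'(x)
First, find g(3):
g(3) = 5 * 3 + 3 = 18
Next, f'(u) = 2u
And g'(x) = 5
So f'(g(3)) * g'(3)
= 2 * 18 * 5
= 180

180


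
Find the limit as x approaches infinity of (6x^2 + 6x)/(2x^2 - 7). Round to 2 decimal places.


For limits at infinity with equal-degree polynomials,
we compare leading coefficients.
Numerator leading term: 6x^2
Denominator leading term: 2x^2
Divide both by x^2:
lim = (6 + 6/x) / (2 - 7/x^2)
As x -> infinity, the 1/x and 1/x^2 terms vanish:
= 6/2 = 3 = 3.00

3.00


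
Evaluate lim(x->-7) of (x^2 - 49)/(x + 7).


Direct substitution gives 0/0, so we factor the numerator.
Factor: (x^2 - 49) = (x + 7)(x - 7)
Cancel the common factor (x + 7):
(x^2 - 49)/(x + 7) = (x - 7)
Now substitute x = -7:
= (-7) - (7) = -14

-14


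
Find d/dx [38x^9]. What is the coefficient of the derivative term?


We apply the power rule: d/dx [ax^n] = a*n * x^(n-1)
d/dx [38x^9]
= 38 * 9 * x^(9-1)
= 342x^8
The coefficient is 342

342


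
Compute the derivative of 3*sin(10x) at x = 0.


Apply the chain rule to differentiate 3*sin(10x):
d/dx [3*sin(10x)]
= 3 * cos(10x) * d/dx(10x)
= 3 * 10 * cos(10x)
= 30 * cos(10x)
Evaluate at x = 0:
= 30 * cos(0)
= 30 * 1
= 30

30


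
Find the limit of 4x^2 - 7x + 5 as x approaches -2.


Since polynomials are continuous, we use direct substitution.
lim(x->-2) of 4x^2 - 7x + 5
= 4 * (-2)^2 - 7 * (-2) + 5
= 16 + 14 + 5
= 35

35


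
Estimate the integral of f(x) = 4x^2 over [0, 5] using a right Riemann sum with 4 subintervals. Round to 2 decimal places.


Right Riemann sum uses right endpoints of each subinterval.
Interval: [0, 5], n = 4
dx = (5 - 0) / 4 = 5/4
Right endpoints: [5/4, 5/2, 15/4, 5]
f values: [25/4, 25, 225/4, 100]
Sum = dx * (sum of f values)
= 5/4 * 375/2
= 1875/8 ≈ 234.38

234.38


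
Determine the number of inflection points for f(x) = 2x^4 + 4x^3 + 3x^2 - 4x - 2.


Inflection points occur where f''(x) = 0 and concavity changes.
f(x) = 2x^4 + 4x^3 + 3x^2 - 4x - 2
f'(x) = 8x^3 + 12x^2 + 6x - 4
f''(x) = 24x^2 + 24x + 6
This is a quadratic in x. Use the discriminant to count real roots.
Discriminant = (24)^2 - 4 * 24 * 6
= 576 - 576
= 0
Since discriminant = 0, f''(x) = 0 has a single repeated root.
At a repeated root the quadratic f''(x) touches zero but does not change sign, so concavity does not change.
Number of inflection points: 0

0


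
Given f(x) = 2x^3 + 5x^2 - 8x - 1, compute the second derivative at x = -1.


First derivative:
f'(x) = 6x^2 + 10x - 8
Second derivative:
f''(x) = 12x + 10
Substitute x = -1:
f''(-1) = 12 * (-1) + 10
= -12 + 10
= -2

-2


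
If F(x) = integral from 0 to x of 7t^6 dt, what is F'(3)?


By the Fundamental Theorem of Calculus (Part 1):
If F(x) = integral from 0 to x of f(t) dt, then F'(x) = f(x)
Here f(t) = 7t^6
So F'(x) = 7x^6
Evaluate at x = 3:
F'(3) = 7 * 3^6
= 7 * 729
= 5103

5103


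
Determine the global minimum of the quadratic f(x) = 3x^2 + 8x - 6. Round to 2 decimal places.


For a quadratic f(x) = ax^2 + bx + c with a > 0, the minimum is at the vertex.
Vertex x-coordinate: x = -b/(2a)
x = -(8) / (2 * 3)
x = -8/6 = -4/3
Substitute back to find the minimum value:
f(-4/3) = 3 * (-4/3)^2 + 8 * (-4/3) - 6
= 16/3 - 32/3 - 6
= -34/3 ≈ -11.33

-11.33


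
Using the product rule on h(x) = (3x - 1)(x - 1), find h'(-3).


Let u(x) = 3x - 1 and v(x) = x - 1
u'(x) = 3
v'(x) = 1
Product rule: h'(x) = u'(x)*v(x) + u(x)*v'(x)
= 3 * (x - 1) + (3x - 1) * 1
At x = -3:
u(-3) = 3 * (-3) - 1 = -10
v(-3) = 1 * (-3) - 1 = -4
h'(-3) = 3 * (-4) + (-10) * 1
= -12 - 10
= -22

-22


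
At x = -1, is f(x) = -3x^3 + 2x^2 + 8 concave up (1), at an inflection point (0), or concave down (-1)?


Concavity is determined by the sign of f''(x).
f(x) = -3x^3 + 2x^2 + 8
f'(x) = -9x^2 + 4x
f''(x) = -18x + 4
f''(-1) = -18 * (-1) + 4
= 18 + 4
= 22
Since f''(-1) > 0, the function is concave up (1)

1


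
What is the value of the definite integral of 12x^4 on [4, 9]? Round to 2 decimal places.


Find the antiderivative of 12x^4:
F(x) = 12/5 * x^5
Apply the Fundamental Theorem of Calculus:
F(9) - F(4)
= 12/5 * 9^5 - 12/5 * 4^5
= 12/5 * (59049 - 1024)
= 12/5 * 58025
= 139260 = 139260.00

139260.00


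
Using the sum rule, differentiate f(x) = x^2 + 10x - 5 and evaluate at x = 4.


Differentiate term by term using power and sum rules:
f(x) = x^2 + 10x - 5
f'(x) = 2x + 10
Substitute x = 4:
f'(4) = 2 * 4 + 10
= 8 + 10
= 18

18


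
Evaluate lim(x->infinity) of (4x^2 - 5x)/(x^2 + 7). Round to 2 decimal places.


For limits at infinity with equal-degree polynomials,
we compare leading coefficients.
Numerator leading term: 4x^2
Denominator leading term: x^2
Divide both by x^2:
lim = (4 - 5/x) / (1 + 7/x^2)
As x -> infinity, the 1/x and 1/x^2 terms vanish:
= 4/1 = 4 = 4.00

4.00


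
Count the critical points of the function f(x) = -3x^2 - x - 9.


Find where f'(x) = 0:
f'(x) = -6x - 1
Set f'(x) = 0:
-6x - 1 = 0
x = 1 / (-6) = -1/6
This is a linear equation in x, so there is exactly one solution.
Number of critical points: 1

1


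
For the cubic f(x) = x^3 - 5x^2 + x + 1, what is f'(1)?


Differentiate f(x) = x^3 - 5x^2 + x + 1 term by term:
f'(x) = 3x^2 - 10x + 1
Substitute x = 1:
f'(1) = 3 * 1^2 - 10 * 1 + 1
= 3 - 10 + 1
= -6

-6


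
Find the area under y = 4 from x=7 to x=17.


The area under a constant function y = 4 is a rectangle.
Width = 17 - 7 = 10
Height = 4
Area = width * height
= 10 * 4
= 40

40


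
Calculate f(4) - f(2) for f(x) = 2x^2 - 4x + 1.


Net change = f(b) - f(a)
f(x) = 2x^2 - 4x + 1
Compute f(4):
f(4) = 2 * 4^2 - 4 * 4 + 1
= 32 - 16 + 1
= 17
Compute f(2):
f(2) = 2 * 2^2 - 4 * 2 + 1
= 8 - 8 + 1
= 1
Net change = 17 - 1 = 16

16


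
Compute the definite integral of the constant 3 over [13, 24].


The integral of a constant k over [a, b] equals k * (b - a).
integral from 13 to 24 of 3 dx
= 3 * (24 - 13)
= 3 * 11
= 33

33


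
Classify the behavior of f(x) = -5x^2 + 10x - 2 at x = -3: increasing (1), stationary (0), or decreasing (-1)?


Compute f'(x) to determine behavior:
f'(x) = -10x + 10
f'(-3) = -10 * (-3) + 10
= 30 + 10
= 40
Since f'(-3) > 0, the function is increasing (1)

1


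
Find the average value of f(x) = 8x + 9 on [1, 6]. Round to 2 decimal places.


Average value = 1/(b-a) * integral from a to b of f(x) dx
First compute the integral of 8x + 9:
F(x) = 4x^2 + 9x
F(6) = 4 * 36 + 9 * 6 = 198
F(1) = 4 * 1 + 9 * 1 = 13
Integral = 198 - 13 = 185
Average = 185 / (6 - 1) = 185 / 5
= 37 = 37.00

37.00


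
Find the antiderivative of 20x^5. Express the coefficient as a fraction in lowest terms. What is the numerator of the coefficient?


Apply the power rule for integration:
integral of ax^n dx = a/(n+1) * x^(n+1) + C
integral of 20x^5 dx
= 20/6 * x^6 + C
= 10/3 * x^6 + C
The coefficient in lowest terms is 10/3, and its numerator is 10

10


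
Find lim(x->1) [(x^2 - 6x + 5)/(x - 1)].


Direct substitution gives 0/0, so we factor the numerator.
Factor: (x^2 - 6x + 5) = (x - 1)(x - 5)
Cancel the common factor (x - 1):
(x^2 - 6x + 5)/(x - 1) = (x - 5)
Now substitute x = 1:
= (1) - (5) = -4

-4


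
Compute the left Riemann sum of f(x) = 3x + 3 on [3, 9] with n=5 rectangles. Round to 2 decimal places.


Left Riemann sum uses left endpoints of each subinterval.
Interval: [3, 9], n = 5
dx = (9 - 3) / 5 = 6/5
Left endpoints: [3, 21/5, 27/5, 33/5, 39/5]
f values: [12, 78/5, 96/5, 114/5, 132/5]
Sum = dx * (sum of f values)
= 6/5 * 96
= 576/5 = 115.20

115.20


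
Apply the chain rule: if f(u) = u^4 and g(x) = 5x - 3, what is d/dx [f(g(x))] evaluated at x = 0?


Using the chain rule: (f(g(x)))' = f'(g(x)) * g'(x)
First, find g(0):
g(0) = 5 * 0 - 3 = -3
Next, f'(u) = 4u^3
And g'(x) = 5
So f'(g(0)) * g'(0)
= 4 * (-3)^3 * 5
= 4 * (-27) * 5
= -540

-540


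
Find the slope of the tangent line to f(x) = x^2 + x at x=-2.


The slope of the tangent line equals f'(x) at the point.
f(x) = x^2 + x
f'(x) = 2x + 1
At x = -2:
f'(-2) = 2 * (-2) + 1
= -4 + 1
= -3

-3


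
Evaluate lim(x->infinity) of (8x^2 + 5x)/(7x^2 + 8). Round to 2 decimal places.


For limits at infinity with equal-degree polynomials,
we compare leading coefficients.
Numerator leading term: 8x^2
Denominator leading term: 7x^2
Divide both by x^2:
lim = (8 + 5/x) / (7 + 8/x^2)
As x -> infinity, the 1/x and 1/x^2 terms vanish:
= 8/7 ≈ 1.14

1.14


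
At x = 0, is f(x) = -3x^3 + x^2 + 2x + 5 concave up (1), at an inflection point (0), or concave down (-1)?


Concavity is determined by the sign of f''(x).
f(x) = -3x^3 + x^2 + 2x + 5
f'(x) = -9x^2 + 2x + 2
f''(x) = -18x + 2
f''(0) = -18 * 0 + 2
= 0 + 2
= 2
Since f''(0) > 0, the function is concave up (1)

1


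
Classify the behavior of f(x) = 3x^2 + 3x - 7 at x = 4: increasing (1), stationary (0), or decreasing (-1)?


Compute f'(x) to determine behavior:
f'(x) = 6x + 3
f'(4) = 6 * 4 + 3
= 24 + 3
= 27
Since f'(4) > 0, the function is increasing (1)

1


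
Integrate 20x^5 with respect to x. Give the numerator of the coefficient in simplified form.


Apply the power rule for integration:
integral of ax^n dx = a/(n+1) * x^(n+1) + C
integral of 20x^5 dx
= 20/6 * x^6 + C
= 10/3 * x^6 + C
The coefficient in lowest terms is 10/3, and its numerator is 10

10


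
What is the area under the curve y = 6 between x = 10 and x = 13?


The area under a constant function y = 6 is a rectangle.
Width = 13 - 10 = 3
Height = 6
Area = width * height
= 3 * 6
= 18

18


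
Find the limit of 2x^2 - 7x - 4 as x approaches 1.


Since polynomials are continuous, we use direct substitution.
lim(x->1) of 2x^2 - 7x - 4
= 2 * 1^2 - 7 * 1 - 4
= 2 - 7 - 4
= -9

-9


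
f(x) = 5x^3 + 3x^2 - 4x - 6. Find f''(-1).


First derivative:
f'(x) = 15x^2 + 6x - 4
Second derivative:
f''(x) = 30x + 6
Substitute x = -1:
f''(-1) = 30 * (-1) + 6
= -30 + 6
= -24

-24


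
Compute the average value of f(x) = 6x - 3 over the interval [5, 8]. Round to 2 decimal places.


Average value = 1/(b-a) * integral from a to b of f(x) dx
First compute the integral of 6x - 3:
F(x) = 3x^2 - 3x
F(8) = 3 * 64 - 3 * 8 = 168
F(5) = 3 * 25 - 3 * 5 = 60
Integral = 168 - 60 = 108
Average = 108 / (8 - 5) = 108 / 3
= 36 = 36.00

36.00


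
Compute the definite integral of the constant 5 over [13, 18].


The integral of a constant k over [a, b] equals k * (b - a).
integral from 13 to 18 of 5 dx
= 5 * (18 - 13)
= 5 * 5
= 25

25


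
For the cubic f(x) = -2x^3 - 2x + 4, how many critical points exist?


Find where f'(x) = 0:
f(x) = -2x^3 - 2x + 4
f'(x) = -6x^2 - 2
This is a quadratic in x. Use the discriminant to count real roots.
Discriminant = (0)^2 - 4 * (-6) * (-2)
= 0 - 48
= -48
Since discriminant < 0, f'(x) = 0 has no real solutions.
Number of critical points: 0

0


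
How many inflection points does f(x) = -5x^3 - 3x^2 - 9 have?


Inflection points occur where f''(x) = 0 and concavity changes.
f(x) = -5x^3 - 3x^2 - 9
f'(x) = -15x^2 - 6x
f''(x) = -30x - 6
Set f''(x) = 0:
-30x - 6 = 0
x = 6 / (-30) = -1/5
Since f''(x) is linear (degree 1), it changes sign at this point.
Therefore there is exactly 1 inflection point.

1


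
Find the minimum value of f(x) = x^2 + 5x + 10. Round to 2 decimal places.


For a quadratic f(x) = ax^2 + bx + c with a > 0, the minimum is at the vertex.
Vertex x-coordinate: x = -b/(2a)
x = -(5) / (2 * 1)
x = -5/2
Substitute back to find the minimum value:
f(-5/2) = 1 * (-5/2)^2 + 5 * (-5/2) + 10
= 25/4 - 25/2 + 10
= 15/4 = 3.75

3.75


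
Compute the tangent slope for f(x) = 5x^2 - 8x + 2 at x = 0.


The slope of the tangent line equals f'(x) at the point.
f(x) = 5x^2 - 8x + 2
f'(x) = 10x - 8
At x = 0:
f'(0) = 10 * 0 - 8
= 0 - 8
= -8

-8


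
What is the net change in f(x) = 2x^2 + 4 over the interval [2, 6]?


Net change = f(b) - f(a)
f(x) = 2x^2 + 4
Compute f(6):
f(6) = 2 * 6^2 + 0 * 6 + 4
= 72 + 0 + 4
= 76
Compute f(2):
f(2) = 2 * 2^2 + 0 * 2 + 4
= 8 + 0 + 4
= 12
Net change = 76 - 12 = 64

64


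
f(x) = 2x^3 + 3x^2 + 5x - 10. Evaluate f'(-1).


Differentiate f(x) = 2x^3 + 3x^2 + 5x - 10 term by term:
f'(x) = 6x^2 + 6x + 5
Substitute x = -1:
f'(-1) = 6 * (-1)^2 + 6 * (-1) + 5
= 6 - 6 + 5
= 5

5


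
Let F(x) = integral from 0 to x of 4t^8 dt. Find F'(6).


By the Fundamental Theorem of Calculus (Part 1):
If F(x) = integral from 0 to x of f(t) dt, then F'(x) = f(x)
Here f(t) = 4t^8
So F'(x) = 4x^8
Evaluate at x = 6:
F'(6) = 4 * 6^8
= 4 * 1679616
= 6718464

6718464


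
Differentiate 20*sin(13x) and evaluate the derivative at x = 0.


Apply the chain rule to differentiate 20*sin(13x):
d/dx [20*sin(13x)]
= 20 * cos(13x) * d/dx(13x)
= 20 * 13 * cos(13x)
= 260 * cos(13x)
Evaluate at x = 0:
= 260 * cos(0)
= 260 * 1
= 260

260


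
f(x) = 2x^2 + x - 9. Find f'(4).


Differentiate term by term using power and sum rules:
f(x) = 2x^2 + x - 9
f'(x) = 4x + 1
Substitute x = 4:
f'(4) = 4 * 4 + 1
= 16 + 1
= 17

17


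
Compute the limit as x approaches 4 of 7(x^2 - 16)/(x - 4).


Direct substitution gives 0/0, so we factor the numerator.
Factor: 7(x^2 - 16) = 7 * (x - 4)(x + 4)
Cancel the common factor (x - 4):
7(x^2 - 16)/(x - 4) = 7 * (x + 4)
Now substitute x = 4:
= 7 * (4 + 4) = 56

56


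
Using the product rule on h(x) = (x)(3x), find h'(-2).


Let u(x) = x and v(x) = 3x
u'(x) = 1
v'(x) = 3
Product rule: h'(x) = u'(x)*v(x) + u(x)*v'(x)
= 1 * (3x) + (x) * 3
At x = -2:
u(-2) = 1 * (-2) + 0 = -2
v(-2) = 3 * (-2) + 0 = -6
h'(-2) = 1 * (-6) + (-2) * 3
= -6 - 6
= -12

-12


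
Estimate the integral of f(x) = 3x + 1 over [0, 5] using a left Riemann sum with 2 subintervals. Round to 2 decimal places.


Left Riemann sum uses left endpoints of each subinterval.
Interval: [0, 5], n = 2
dx = (5 - 0) / 2 = 5/2
Left endpoints: [0, 5/2]
f values: [1, 17/2]
Sum = dx * (sum of f values)
= 5/2 * 19/2
= 95/4 = 23.75

23.75


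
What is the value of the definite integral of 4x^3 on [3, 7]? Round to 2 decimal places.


Find the antiderivative of 4x^3:
F(x) = 4/4 * x^4
Apply the Fundamental Theorem of Calculus:
F(7) - F(3)
= 4/4 * 7^4 - 4/4 * 3^4
= 4/4 * (2401 - 81)
= 4/4 * 2320
= 2320 = 2320.00

2320.00


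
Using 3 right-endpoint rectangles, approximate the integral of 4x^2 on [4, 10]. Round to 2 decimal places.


Right Riemann sum uses right endpoints of each subinterval.
Interval: [4, 10], n = 3
dx = (10 - 4) / 3 = 2
Right endpoints: [6, 8, 10]
f values: [144, 256, 400]
Sum = dx * (sum of f values)
= 2 * 800
= 1600 = 1600.00

1600.00


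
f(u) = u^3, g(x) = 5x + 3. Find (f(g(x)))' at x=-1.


Using the chain rule: (f(g(x)))' = f'(g(x)) * g'(x)
First, find g(-1):
g(-1) = 5 * (-1) + 3 = -2
Next, f'(u) = 3u^2
And g'(x) = 5
So f'(g(-1)) * g'(-1)
= 3 * (-2)^2 * 5
= 3 * 4 * 5
= 60

60


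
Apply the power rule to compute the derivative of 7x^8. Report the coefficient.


We apply the power rule: d/dx [ax^n] = a*n * x^(n-1)
d/dx [7x^8]
= 7 * 8 * x^(8-1)
= 56x^7
The coefficient is 56

56


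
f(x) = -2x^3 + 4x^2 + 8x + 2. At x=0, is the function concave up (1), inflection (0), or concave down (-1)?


Concavity is determined by the sign of f''(x).
f(x) = -2x^3 + 4x^2 + 8x + 2
f'(x) = -6x^2 + 8x + 8
f''(x) = -12x + 8
f''(0) = -12 * 0 + 8
= 0 + 8
= 8
Since f''(0) > 0, the function is concave up (1)

1


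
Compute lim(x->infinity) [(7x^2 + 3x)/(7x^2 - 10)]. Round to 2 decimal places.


For limits at infinity with equal-degree polynomials,
we compare leading coefficients.
Numerator leading term: 7x^2
Denominator leading term: 7x^2
Divide both by x^2:
lim = (7 + 3/x) / (7 - 10/x^2)
As x -> infinity, the 1/x and 1/x^2 terms vanish:
= 7/7 = 1 = 1.00

1.00


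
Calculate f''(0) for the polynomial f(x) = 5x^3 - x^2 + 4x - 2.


First derivative:
f'(x) = 15x^2 - 2x + 4
Second derivative:
f''(x) = 30x - 2
Substitute x = 0:
f''(0) = 30 * 0 - 2
= 0 - 2
= -2

-2


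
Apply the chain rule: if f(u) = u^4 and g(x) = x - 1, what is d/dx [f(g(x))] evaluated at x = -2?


Using the chain rule: (f(g(x)))' = f'(g(x)) * g'(x)
First, find g(-2):
g(-2) = 1 * (-2) - 1 = -3
Next, f'(u) = 4u^3
And g'(x) = 1
So f'(g(-2)) * g'(-2)
= 4 * (-3)^3 * 1
= 4 * (-27) * 1
= -108

-108


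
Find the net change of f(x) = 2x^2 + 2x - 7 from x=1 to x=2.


Net change = f(b) - f(a)
f(x) = 2x^2 + 2x - 7
Compute f(2):
f(2) = 2 * 2^2 + 2 * 2 - 7
= 8 + 4 - 7
= 5
Compute f(1):
f(1) = 2 * 1^2 + 2 * 1 - 7
= 2 + 2 - 7
= -3
Net change = 5 - (-3) = 8

8


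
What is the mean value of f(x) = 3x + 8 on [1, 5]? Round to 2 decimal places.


Average value = 1/(b-a) * integral from a to b of f(x) dx
First compute the integral of 3x + 8:
F(x) = (3/2)x^2 + 8x
F(5) = 3/2 * 25 + 8 * 5 = 155/2
F(1) = 3/2 * 1 + 8 * 1 = 19/2
Integral = 155/2 - 19/2 = 68
Average = 68 / (5 - 1) = 68 / 4
= 17 = 17.00

17.00


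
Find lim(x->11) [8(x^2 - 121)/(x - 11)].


Direct substitution gives 0/0, so we factor the numerator.
Factor: 8(x^2 - 121) = 8 * (x - 11)(x + 11)
Cancel the common factor (x - 11):
8(x^2 - 121)/(x - 11) = 8 * (x + 11)
Now substitute x = 11:
= 8 * (11 + 11) = 176

176


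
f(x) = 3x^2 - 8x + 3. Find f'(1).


Differentiate term by term using power and sum rules:
f(x) = 3x^2 - 8x + 3
f'(x) = 6x - 8
Substitute x = 1:
f'(1) = 6 * 1 - 8
= 6 - 8
= -2

-2


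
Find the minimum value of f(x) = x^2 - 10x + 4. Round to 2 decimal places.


For a quadratic f(x) = ax^2 + bx + c with a > 0, the minimum is at the vertex.
Vertex x-coordinate: x = -b/(2a)
x = -(-10) / (2 * 1)
x = 10/2 = 5
Substitute back to find the minimum value:
f(5) = 1 * 5^2 - 10 * 5 + 4
= 25 - 50 + 4
= -21 = -21.00

-21.00


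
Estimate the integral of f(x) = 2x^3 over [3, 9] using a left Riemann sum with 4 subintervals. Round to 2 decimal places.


Left Riemann sum uses left endpoints of each subinterval.
Interval: [3, 9], n = 4
dx = (9 - 3) / 4 = 3/2
Left endpoints: [3, 9/2, 6, 15/2]
f values: [54, 729/4, 432, 3375/4]
Sum = dx * (sum of f values)
= 3/2 * 1512
= 2268 = 2268.00

2268.00


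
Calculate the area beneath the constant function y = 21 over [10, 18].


The area under a constant function y = 21 is a rectangle.
Width = 18 - 10 = 8
Height = 21
Area = width * height
= 8 * 21
= 168

168


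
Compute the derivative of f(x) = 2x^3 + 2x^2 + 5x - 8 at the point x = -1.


Differentiate f(x) = 2x^3 + 2x^2 + 5x - 8 term by term:
f'(x) = 6x^2 + 4x + 5
Substitute x = -1:
f'(-1) = 6 * (-1)^2 + 4 * (-1) + 5
= 6 - 4 + 5
= 7

7


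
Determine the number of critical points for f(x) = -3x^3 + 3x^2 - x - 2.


Find where f'(x) = 0:
f(x) = -3x^3 + 3x^2 - x - 2
f'(x) = -9x^2 + 6x - 1
This is a quadratic in x. Use the discriminant to count real roots.
Discriminant = (6)^2 - 4 * (-9) * (-1)
= 36 - 36
= 0
Since discriminant = 0, f'(x) = 0 has exactly 1 real solution.
Number of critical points: 1

1


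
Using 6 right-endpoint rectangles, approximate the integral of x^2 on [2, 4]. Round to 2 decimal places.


Right Riemann sum uses right endpoints of each subinterval.
Interval: [2, 4], n = 6
dx = (4 - 2) / 6 = 1/3
Right endpoints: [7/3, 8/3, 3, 10/3, 11/3, 4]
f values: [49/9, 64/9, 9, 100/9, 121/9, 16]
Sum = dx * (sum of f values)
= 1/3 * 559/9
= 559/27 ≈ 20.70

20.70


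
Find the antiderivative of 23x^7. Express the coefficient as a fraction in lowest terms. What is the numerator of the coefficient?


Apply the power rule for integration:
integral of ax^n dx = a/(n+1) * x^(n+1) + C
integral of 23x^7 dx
= 23/8 * x^8 + C
The coefficient in lowest terms is 23/8, and its numerator is 23

23


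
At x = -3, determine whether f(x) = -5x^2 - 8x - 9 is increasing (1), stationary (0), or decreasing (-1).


Compute f'(x) to determine behavior:
f'(x) = -10x - 8
f'(-3) = -10 * (-3) - 8
= 30 - 8
= 22
Since f'(-3) > 0, the function is increasing (1)

1


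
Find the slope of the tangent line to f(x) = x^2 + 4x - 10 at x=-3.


The slope of the tangent line equals f'(x) at the point.
f(x) = x^2 + 4x - 10
f'(x) = 2x + 4
At x = -3:
f'(-3) = 2 * (-3) + 4
= -6 + 4
= -2

-2


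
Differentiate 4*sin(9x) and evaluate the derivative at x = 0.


Apply the chain rule to differentiate 4*sin(9x):
d/dx [4*sin(9x)]
= 4 * cos(9x) * d/dx(9x)
= 4 * 9 * cos(9x)
= 36 * cos(9x)
Evaluate at x = 0:
= 36 * cos(0)
= 36 * 1
= 36

36


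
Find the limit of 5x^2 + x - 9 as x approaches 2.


Since polynomials are continuous, we use direct substitution.
lim(x->2) of 5x^2 + x - 9
= 5 * 2^2 + 1 * 2 - 9
= 20 + 2 - 9
= 13

13


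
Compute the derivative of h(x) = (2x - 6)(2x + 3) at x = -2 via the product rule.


Let u(x) = 2x - 6 and v(x) = 2x + 3
u'(x) = 2
v'(x) = 2
Product rule: h'(x) = u'(x)*v(x) + u(x)*v'(x)
= 2 * (2x + 3) + (2x - 6) * 2
At x = -2:
u(-2) = 2 * (-2) - 6 = -10
v(-2) = 2 * (-2) + 3 = -1
h'(-2) = 2 * (-1) + (-10) * 2
= -2 - 20
= -22

-22


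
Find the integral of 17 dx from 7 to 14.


The integral of a constant k over [a, b] equals k * (b - a).
integral from 7 to 14 of 17 dx
= 17 * (14 - 7)
= 17 * 7
= 119

119


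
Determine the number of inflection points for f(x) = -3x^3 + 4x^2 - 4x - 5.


Inflection points occur where f''(x) = 0 and concavity changes.
f(x) = -3x^3 + 4x^2 - 4x - 5
f'(x) = -9x^2 + 8x - 4
f''(x) = -18x + 8
Set f''(x) = 0:
-18x + 8 = 0
x = -8 / (-18) = 4/9
Since f''(x) is linear (degree 1), it changes sign at this point.
Therefore there is exactly 1 inflection point.

1


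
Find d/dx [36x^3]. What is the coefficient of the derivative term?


We apply the power rule: d/dx [ax^n] = a*n * x^(n-1)
d/dx [36x^3]
= 36 * 3 * x^(3-1)
= 108x^2
The coefficient is 108

108


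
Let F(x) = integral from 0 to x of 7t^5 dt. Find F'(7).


By the Fundamental Theorem of Calculus (Part 1):
If F(x) = integral from 0 to x of f(t) dt, then F'(x) = f(x)
Here f(t) = 7t^5
So F'(x) = 7x^5
Evaluate at x = 7:
F'(7) = 7 * 7^5
= 7 * 16807
= 117649

117649


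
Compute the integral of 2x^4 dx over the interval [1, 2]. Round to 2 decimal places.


Find the antiderivative of 2x^4:
F(x) = 2/5 * x^5
Apply the Fundamental Theorem of Calculus:
F(2) - F(1)
= 2/5 * 2^5 - 2/5 * 1^5
= 2/5 * (32 - 1)
= 2/5 * 31
= 62/5 = 12.40

12.40


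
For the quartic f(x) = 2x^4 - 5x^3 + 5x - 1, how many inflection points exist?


Inflection points occur where f''(x) = 0 and concavity changes.
f(x) = 2x^4 - 5x^3 + 5x - 1
f'(x) = 8x^3 - 15x^2 + 5
f''(x) = 24x^2 - 30x
This is a quadratic in x. Use the discriminant to count real roots.
Discriminant = (-30)^2 - 4 * 24 * 0
= 900 - 0
= 900
Since discriminant > 0, f''(x) = 0 has 2 distinct real solutions.
A quadratic with two distinct real roots changes sign at each root, so concavity changes at both.
Number of inflection points: 2

2


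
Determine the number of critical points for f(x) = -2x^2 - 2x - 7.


Find where f'(x) = 0:
f'(x) = -4x - 2
Set f'(x) = 0:
-4x - 2 = 0
x = 2 / (-4) = -1/2
This is a linear equation in x, so there is exactly one solution.
Number of critical points: 1

1


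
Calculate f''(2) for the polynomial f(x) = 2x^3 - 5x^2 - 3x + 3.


First derivative:
f'(x) = 6x^2 - 10x - 3
Second derivative:
f''(x) = 12x - 10
Substitute x = 2:
f''(2) = 12 * 2 - 10
= 24 - 10
= 14

14


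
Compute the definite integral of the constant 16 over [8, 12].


The integral of a constant k over [a, b] equals k * (b - a).
integral from 8 to 12 of 16 dx
= 16 * (12 - 8)
= 16 * 4
= 64

64


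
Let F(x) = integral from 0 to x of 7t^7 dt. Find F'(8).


By the Fundamental Theorem of Calculus (Part 1):
If F(x) = integral from 0 to x of f(t) dt, then F'(x) = f(x)
Here f(t) = 7t^7
So F'(x) = 7x^7
Evaluate at x = 8:
F'(8) = 7 * 8^7
= 7 * 2097152
= 14680064

14680064


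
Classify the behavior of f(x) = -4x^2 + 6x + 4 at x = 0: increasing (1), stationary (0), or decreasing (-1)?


Compute f'(x) to determine behavior:
f'(x) = -8x + 6
f'(0) = -8 * 0 + 6
= 0 + 6
= 6
Since f'(0) > 0, the function is increasing (1)

1


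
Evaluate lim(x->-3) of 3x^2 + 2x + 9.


Since polynomials are continuous, we use direct substitution.
lim(x->-3) of 3x^2 + 2x + 9
= 3 * (-3)^2 + 2 * (-3) + 9
= 27 - 6 + 9
= 30

30


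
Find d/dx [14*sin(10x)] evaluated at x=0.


Apply the chain rule to differentiate 14*sin(10x):
d/dx [14*sin(10x)]
= 14 * cos(10x) * d/dx(10x)
= 14 * 10 * cos(10x)
= 140 * cos(10x)
Evaluate at x = 0:
= 140 * cos(0)
= 140 * 1
= 140

140


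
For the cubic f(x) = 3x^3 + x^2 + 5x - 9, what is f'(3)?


Differentiate f(x) = 3x^3 + x^2 + 5x - 9 term by term:
f'(x) = 9x^2 + 2x + 5
Substitute x = 3:
f'(3) = 9 * 3^2 + 2 * 3 + 5
= 81 + 6 + 5
= 92

92


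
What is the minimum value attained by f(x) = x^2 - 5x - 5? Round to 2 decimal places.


For a quadratic f(x) = ax^2 + bx + c with a > 0, the minimum is at the vertex.
Vertex x-coordinate: x = -b/(2a)
x = -(-5) / (2 * 1)
x = 5/2
Substitute back to find the minimum value:
f(5/2) = 1 * (5/2)^2 - 5 * (5/2) - 5
= 25/4 - 25/2 - 5
= -45/4 = -11.25

-11.25


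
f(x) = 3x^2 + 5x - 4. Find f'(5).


Differentiate term by term using power and sum rules:
f(x) = 3x^2 + 5x - 4
f'(x) = 6x + 5
Substitute x = 5:
f'(5) = 6 * 5 + 5
= 30 + 5
= 35

35


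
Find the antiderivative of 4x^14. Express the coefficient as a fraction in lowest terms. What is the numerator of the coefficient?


Apply the power rule for integration:
integral of ax^n dx = a/(n+1) * x^(n+1) + C
integral of 4x^14 dx
= 4/15 * x^15 + C
The coefficient in lowest terms is 4/15, and its numerator is 4

4


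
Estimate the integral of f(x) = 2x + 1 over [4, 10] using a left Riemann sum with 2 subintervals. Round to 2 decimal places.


Left Riemann sum uses left endpoints of each subinterval.
Interval: [4, 10], n = 2
dx = (10 - 4) / 2 = 3
Left endpoints: [4, 7]
f values: [9, 15]
Sum = dx * (sum of f values)
= 3 * 24
= 72 = 72.00

72.00


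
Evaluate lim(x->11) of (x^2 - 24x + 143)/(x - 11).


Direct substitution gives 0/0, so we factor the numerator.
Factor: (x^2 - 24x + 143) = (x - 11)(x - 13)
Cancel the common factor (x - 11):
(x^2 - 24x + 143)/(x - 11) = (x - 13)
Now substitute x = 11:
= (11) - (13) = -2

-2


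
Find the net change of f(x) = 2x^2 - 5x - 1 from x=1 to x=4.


Net change = f(b) - f(a)
f(x) = 2x^2 - 5x - 1
Compute f(4):
f(4) = 2 * 4^2 - 5 * 4 - 1
= 32 - 20 - 1
= 11
Compute f(1):
f(1) = 2 * 1^2 - 5 * 1 - 1
= 2 - 5 - 1
= -4
Net change = 11 - (-4) = 15

15


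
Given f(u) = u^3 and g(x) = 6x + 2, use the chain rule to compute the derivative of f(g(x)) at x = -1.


Using the chain rule: (f(g(x)))' = f'(g(x)) * g'(x)
First, find g(-1):
g(-1) = 6 * (-1) + 2 = -4
Next, f'(u) = 3u^2
And g'(x) = 6
So f'(g(-1)) * g'(-1)
= 3 * (-4)^2 * 6
= 3 * 16 * 6
= 288

288


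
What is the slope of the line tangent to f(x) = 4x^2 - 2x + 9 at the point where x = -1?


The slope of the tangent line equals f'(x) at the point.
f(x) = 4x^2 - 2x + 9
f'(x) = 8x - 2
At x = -1:
f'(-1) = 8 * (-1) - 2
= -8 - 2
= -10

-10


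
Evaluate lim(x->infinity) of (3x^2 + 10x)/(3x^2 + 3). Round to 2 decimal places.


For limits at infinity with equal-degree polynomials,
we compare leading coefficients.
Numerator leading term: 3x^2
Denominator leading term: 3x^2
Divide both by x^2:
lim = (3 + 10/x) / (3 + 3/x^2)
As x -> infinity, the 1/x and 1/x^2 terms vanish:
= 3/3 = 1 = 1.00

1.00


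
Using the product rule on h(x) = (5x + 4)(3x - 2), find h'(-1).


Let u(x) = 5x + 4 and v(x) = 3x - 2
u'(x) = 5
v'(x) = 3
Product rule: h'(x) = u'(x)*v(x) + u(x)*v'(x)
= 5 * (3x - 2) + (5x + 4) * 3
At x = -1:
u(-1) = 5 * (-1) + 4 = -1
v(-1) = 3 * (-1) - 2 = -5
h'(-1) = 5 * (-5) + (-1) * 3
= -25 - 3
= -28

-28


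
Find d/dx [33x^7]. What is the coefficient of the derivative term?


We apply the power rule: d/dx [ax^n] = a*n * x^(n-1)
d/dx [33x^7]
= 33 * 7 * x^(7-1)
= 231x^6
The coefficient is 231

231


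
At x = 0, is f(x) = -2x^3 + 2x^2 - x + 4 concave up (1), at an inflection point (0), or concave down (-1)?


Concavity is determined by the sign of f''(x).
f(x) = -2x^3 + 2x^2 - x + 4
f'(x) = -6x^2 + 4x - 1
f''(x) = -12x + 4
f''(0) = -12 * 0 + 4
= 0 + 4
= 4
Since f''(0) > 0, the function is concave up (1)

1


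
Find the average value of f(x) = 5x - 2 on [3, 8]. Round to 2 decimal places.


Average value = 1/(b-a) * integral from a to b of f(x) dx
First compute the integral of 5x - 2:
F(x) = (5/2)x^2 - 2x
F(8) = 5/2 * 64 - 2 * 8 = 144
F(3) = 5/2 * 9 - 2 * 3 = 33/2
Integral = 144 - 33/2 = 255/2
Average = (255/2) / (8 - 3) = (255/2) / 5
= 51/2 = 25.50

25.50


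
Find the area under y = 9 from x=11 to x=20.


The area under a constant function y = 9 is a rectangle.
Width = 20 - 11 = 9
Height = 9
Area = width * height
= 9 * 9
= 81

81


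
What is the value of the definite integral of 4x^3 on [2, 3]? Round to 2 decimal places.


Find the antiderivative of 4x^3:
F(x) = 4/4 * x^4
Apply the Fundamental Theorem of Calculus:
F(3) - F(2)
= 4/4 * 3^4 - 4/4 * 2^4
= 4/4 * (81 - 16)
= 4/4 * 65
= 65 = 65.00

65.00


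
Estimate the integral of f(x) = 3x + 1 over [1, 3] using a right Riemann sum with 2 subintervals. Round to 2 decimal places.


Right Riemann sum uses right endpoints of each subinterval.
Interval: [1, 3], n = 2
dx = (3 - 1) / 2 = 1
Right endpoints: [2, 3]
f values: [7, 10]
Sum = dx * (sum of f values)
= 1 * 17
= 17 = 17.00

17.00


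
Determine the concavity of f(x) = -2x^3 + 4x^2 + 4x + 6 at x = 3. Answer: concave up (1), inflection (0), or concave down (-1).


Concavity is determined by the sign of f''(x).
f(x) = -2x^3 + 4x^2 + 4x + 6
f'(x) = -6x^2 + 8x + 4
f''(x) = -12x + 8
f''(3) = -12 * 3 + 8
= -36 + 8
= -28
Since f''(3) < 0, the function is concave down (-1)

-1


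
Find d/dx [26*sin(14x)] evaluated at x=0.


Apply the chain rule to differentiate 26*sin(14x):
d/dx [26*sin(14x)]
= 26 * cos(14x) * d/dx(14x)
= 26 * 14 * cos(14x)
= 364 * cos(14x)
Evaluate at x = 0:
= 364 * cos(0)
= 364 * 1
= 364

364


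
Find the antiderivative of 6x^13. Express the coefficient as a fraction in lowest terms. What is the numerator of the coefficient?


Apply the power rule for integration:
integral of ax^n dx = a/(n+1) * x^(n+1) + C
integral of 6x^13 dx
= 6/14 * x^14 + C
= 3/7 * x^14 + C
The coefficient in lowest terms is 3/7, and its numerator is 3

3


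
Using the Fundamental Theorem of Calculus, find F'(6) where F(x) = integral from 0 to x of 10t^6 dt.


By the Fundamental Theorem of Calculus (Part 1):
If F(x) = integral from 0 to x of f(t) dt, then F'(x) = f(x)
Here f(t) = 10t^6
So F'(x) = 10x^6
Evaluate at x = 6:
F'(6) = 10 * 6^6
= 10 * 46656
= 466560

466560


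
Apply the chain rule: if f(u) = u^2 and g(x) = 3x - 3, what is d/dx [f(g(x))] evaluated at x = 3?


Using the chain rule: (f(g(x)))' = f'(g(x)) * g'(x)
First, find g(3):
g(3) = 3 * 3 - 3 = 6
Next, f'(u) = 2u
And g'(x) = 3
So f'(g(3)) * g'(3)
= 2 * 6 * 3
= 36

36


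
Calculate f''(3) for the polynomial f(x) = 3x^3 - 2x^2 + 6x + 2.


First derivative:
f'(x) = 9x^2 - 4x + 6
Second derivative:
f''(x) = 18x - 4
Substitute x = 3:
f''(3) = 18 * 3 - 4
= 54 - 4
= 50

50


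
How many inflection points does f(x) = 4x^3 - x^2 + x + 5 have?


Inflection points occur where f''(x) = 0 and concavity changes.
f(x) = 4x^3 - x^2 + x + 5
f'(x) = 12x^2 - 2x + 1
f''(x) = 24x - 2
Set f''(x) = 0:
24x - 2 = 0
x = 2 / 24 = 1/12
Since f''(x) is linear (degree 1), it changes sign at this point.
Therefore there is exactly 1 inflection point.

1


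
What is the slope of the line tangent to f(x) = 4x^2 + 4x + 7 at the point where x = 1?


The slope of the tangent line equals f'(x) at the point.
f(x) = 4x^2 + 4x + 7
f'(x) = 8x + 4
At x = 1:
f'(1) = 8 * 1 + 4
= 8 + 4
= 12

12


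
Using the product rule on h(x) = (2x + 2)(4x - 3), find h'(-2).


Let u(x) = 2x + 2 and v(x) = 4x - 3
u'(x) = 2
v'(x) = 4
Product rule: h'(x) = u'(x)*v(x) + u(x)*v'(x)
= 2 * (4x - 3) + (2x + 2) * 4
At x = -2:
u(-2) = 2 * (-2) + 2 = -2
v(-2) = 4 * (-2) - 3 = -11
h'(-2) = 2 * (-11) + (-2) * 4
= -22 - 8
= -30

-30


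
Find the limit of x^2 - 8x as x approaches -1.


Since polynomials are continuous, we use direct substitution.
lim(x->-1) of x^2 - 8x
= 1 * (-1)^2 - 8 * (-1) + 0
= 1 + 8 + 0
= 9

9


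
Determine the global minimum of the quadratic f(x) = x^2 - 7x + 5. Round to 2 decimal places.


For a quadratic f(x) = ax^2 + bx + c with a > 0, the minimum is at the vertex.
Vertex x-coordinate: x = -b/(2a)
x = -(-7) / (2 * 1)
x = 7/2
Substitute back to find the minimum value:
f(7/2) = 1 * (7/2)^2 - 7 * (7/2) + 5
= 49/4 - 49/2 + 5
= -29/4 = -7.25

-7.25


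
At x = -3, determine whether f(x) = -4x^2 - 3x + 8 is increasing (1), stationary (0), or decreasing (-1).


Compute f'(x) to determine behavior:
f'(x) = -8x - 3
f'(-3) = -8 * (-3) - 3
= 24 - 3
= 21
Since f'(-3) > 0, the function is increasing (1)

1


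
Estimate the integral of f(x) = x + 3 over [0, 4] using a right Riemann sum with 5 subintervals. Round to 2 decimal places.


Right Riemann sum uses right endpoints of each subinterval.
Interval: [0, 4], n = 5
dx = (4 - 0) / 5 = 4/5
Right endpoints: [4/5, 8/5, 12/5, 16/5, 4]
f values: [19/5, 23/5, 27/5, 31/5, 7]
Sum = dx * (sum of f values)
= 4/5 * 27
= 108/5 = 21.60

21.60


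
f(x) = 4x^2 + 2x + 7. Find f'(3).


Differentiate term by term using power and sum rules:
f(x) = 4x^2 + 2x + 7
f'(x) = 8x + 2
Substitute x = 3:
f'(3) = 8 * 3 + 2
= 24 + 2
= 26

26


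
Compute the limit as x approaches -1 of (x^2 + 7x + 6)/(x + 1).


Direct substitution gives 0/0, so we factor the numerator.
Factor: (x^2 + 7x + 6) = (x + 1)(x + 6)
Cancel the common factor (x + 1):
(x^2 + 7x + 6)/(x + 1) = (x + 6)
Now substitute x = -1:
= (-1) - (-6) = 5

5


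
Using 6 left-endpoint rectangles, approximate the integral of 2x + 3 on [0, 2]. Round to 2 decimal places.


Left Riemann sum uses left endpoints of each subinterval.
Interval: [0, 2], n = 6
dx = (2 - 0) / 6 = 1/3
Left endpoints: [0, 1/3, 2/3, 1, 4/3, 5/3]
f values: [3, 11/3, 13/3, 5, 17/3, 19/3]
Sum = dx * (sum of f values)
= 1/3 * 28
= 28/3 ≈ 9.33

9.33


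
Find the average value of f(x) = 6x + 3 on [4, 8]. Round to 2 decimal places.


Average value = 1/(b-a) * integral from a to b of f(x) dx
First compute the integral of 6x + 3:
F(x) = 3x^2 + 3x
F(8) = 3 * 64 + 3 * 8 = 216
F(4) = 3 * 16 + 3 * 4 = 60
Integral = 216 - 60 = 156
Average = 156 / (8 - 4) = 156 / 4
= 39 = 39.00

39.00


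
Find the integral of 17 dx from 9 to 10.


The integral of a constant k over [a, b] equals k * (b - a).
integral from 9 to 10 of 17 dx
= 17 * (10 - 9)
= 17 * 1
= 17

17


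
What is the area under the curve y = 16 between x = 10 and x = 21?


The area under a constant function y = 16 is a rectangle.
Width = 21 - 10 = 11
Height = 16
Area = width * height
= 11 * 16
= 176

176


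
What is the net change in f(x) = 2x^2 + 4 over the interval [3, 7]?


Net change = f(b) - f(a)
f(x) = 2x^2 + 4
Compute f(7):
f(7) = 2 * 7^2 + 0 * 7 + 4
= 98 + 0 + 4
= 102
Compute f(3):
f(3) = 2 * 3^2 + 0 * 3 + 4
= 18 + 0 + 4
= 22
Net change = 102 - 22 = 80

80


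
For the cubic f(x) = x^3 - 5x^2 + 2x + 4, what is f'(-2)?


Differentiate f(x) = x^3 - 5x^2 + 2x + 4 term by term:
f'(x) = 3x^2 - 10x + 2
Substitute x = -2:
f'(-2) = 3 * (-2)^2 - 10 * (-2) + 2
= 12 + 20 + 2
= 34

34


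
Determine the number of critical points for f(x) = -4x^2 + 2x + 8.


Find where f'(x) = 0:
f'(x) = -8x + 2
Set f'(x) = 0:
-8x + 2 = 0
x = -2 / (-8) = 1/4
This is a linear equation in x, so there is exactly one solution.
Number of critical points: 1

1
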